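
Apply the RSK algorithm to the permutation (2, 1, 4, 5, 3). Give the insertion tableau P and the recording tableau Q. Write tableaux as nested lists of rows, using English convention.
P = [[1, 3, 5], [2, 4]], Q = [[1, 3, 4], [2, 5]]

Insert each entry of the permutation into P by Schensted row insertion, recording in Q the position of each new cell.

After inserting 2: P = [[2]].
After inserting 1: P = [[1], [2]].
After inserting 4: P = [[1, 4], [2]].
After inserting 5: P = [[1, 4, 5], [2]].
After inserting 3: P = [[1, 3, 5], [2, 4]].

So P = [[1, 3, 5], [2, 4]], Q = [[1, 3, 4], [2, 5]].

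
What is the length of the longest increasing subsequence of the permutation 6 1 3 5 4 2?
3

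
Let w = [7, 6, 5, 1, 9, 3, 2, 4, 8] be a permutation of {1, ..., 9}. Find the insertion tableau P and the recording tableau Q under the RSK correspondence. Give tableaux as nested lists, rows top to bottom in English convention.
P = [[1, 2, 4, 8], [3, 9], [5], [6], [7]], Q = [[1, 5, 8, 9], [2, 6], [3], [4], [7]]

Insert each entry of the permutation into P by Schensted row insertion, recording in Q the position of each new cell.

Insert 7: appended to row 1. P = [[7]].
Insert 6: 6 bumps 7 from row 1; 7 starts row 2. P = [[6], [7]].
Insert 5: 5 bumps 6 from row 1; 6 bumps 7 from row 2; 7 starts row 3. P = [[5], [6], [7]].
Insert 1: 1 bumps 5 from row 1; 5 bumps 6 from row 2; 6 bumps 7 from row 3; 7 starts row 4. P = [[1], [5], [6], [7]].
Insert 9: appended to row 1. P = [[1, 9], [5], [6], [7]].
Insert 3: 3 bumps 9 from row 1; 9 appends to row 2. P = [[1, 3], [5, 9], [6], [7]].
Insert 2: 2 bumps 3 from row 1; 3 bumps 5 from row 2; 5 bumps 6 from row 3; 6 bumps 7 from row 4; 7 starts row 5. P = [[1, 2], [3, 9], [5], [6], [7]].
Insert 4: appended to row 1. P = [[1, 2, 4], [3, 9], [5], [6], [7]].
Insert 8: appended to row 1. P = [[1, 2, 4, 8], [3, 9], [5], [6], [7]].

So P = [[1, 2, 4, 8], [3, 9], [5], [6], [7]], Q = [[1, 5, 8, 9], [2, 6], [3], [4], [7]].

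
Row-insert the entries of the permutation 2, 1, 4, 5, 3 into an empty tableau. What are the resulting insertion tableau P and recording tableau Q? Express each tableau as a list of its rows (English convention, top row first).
Insert each entry of the permutation into P by Schensted row insertion, recording in Q the position of each new cell.

Insert 2: appended to row 1. P = [[2]].
Insert 1: 1 bumps 2 from row 1; 2 starts row 2. P = [[1], [2]].
Insert 4: appended to row 1. P = [[1, 4], [2]].
Insert 5: appended to row 1. P = [[1, 4, 5], [2]].
Insert 3: 3 bumps 4 from row 1; 4 appends to row 2. P = [[1, 3, 5], [2, 4]].

So P = [[1, 3, 5], [2, 4]], Q = [[1, 3, 4], [2, 5]].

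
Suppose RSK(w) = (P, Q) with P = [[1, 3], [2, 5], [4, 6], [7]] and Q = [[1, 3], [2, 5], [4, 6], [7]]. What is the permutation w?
4 2 7 1 6 5 3

Reverse the RSK construction: for i from n down to 1, find the cell of Q containing i, remove the entry at that cell from P, and reverse-bump it up through P; the value ejected from row 1 is w(i).

Step i=7: Q has 7 at row 4, column 1; remove 7 from row 4 of P and reverse-bump: 7 enters row 3 and ejects 6; 6 enters row 2 and ejects 5; 5 enters row 1 and ejects 3. So w(7) = 3. P is now [[1, 5], [2, 6], [4, 7]].
Step i=6: Q has 6 at row 3, column 2; remove 7 from row 3 of P and reverse-bump: 7 enters row 2 and ejects 6; 6 enters row 1 and ejects 5. So w(6) = 5. P is now [[1, 6], [2, 7], [4]].
Step i=5: Q has 5 at row 2, column 2; remove 7 from row 2 of P and reverse-bump: 7 enters row 1 and ejects 6. So w(5) = 6. P is now [[1, 7], [2], [4]].
Step i=4: Q has 4 at row 3, column 1; remove 4 from row 3 of P and reverse-bump: 4 enters row 2 and ejects 2; 2 enters row 1 and ejects 1. So w(4) = 1. P is now [[2, 7], [4]].
Step i=3: Q has 3 at row 1, column 2; remove that cell from P, ejecting 7. So w(3) = 7. P is now [[2], [4]].
Step i=2: Q has 2 at row 2, column 1; remove 4 from row 2 of P and reverse-bump: 4 enters row 1 and ejects 2. So w(2) = 2. P is now [[4]].
Step i=1: Q has 1 at row 1, column 1; remove that cell from P, ejecting 4. So w(1) = 4. P is now [].

So w = 4 2 7 1 6 5 3.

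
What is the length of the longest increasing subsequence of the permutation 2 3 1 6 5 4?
3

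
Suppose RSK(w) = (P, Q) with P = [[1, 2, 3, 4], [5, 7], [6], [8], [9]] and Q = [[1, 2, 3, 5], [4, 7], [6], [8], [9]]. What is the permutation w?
1 2 9 6 8 3 7 5 4

Reverse the RSK construction: for i from n down to 1, find the cell of Q containing i, remove the entry at that cell from P, and reverse-bump it up through P; the value ejected from row 1 is w(i).

Step i=9: Q has 9 at row 5, column 1; remove 9 from row 5 of P and reverse-bump: 9 enters row 4 and ejects 8; 8 enters row 3 and ejects 6; 6 enters row 2 and ejects 5; 5 enters row 1 and ejects 4. So w(9) = 4. P is now [[1, 2, 3, 5], [6, 7], [8], [9]].
Step i=8: Q has 8 at row 4, column 1; remove 9 from row 4 of P and reverse-bump: 9 enters row 3 and ejects 8; 8 enters row 2 and ejects 7; 7 enters row 1 and ejects 5. So w(8) = 5. P is now [[1, 2, 3, 7], [6, 8], [9]].
Step i=7: Q has 7 at row 2, column 2; remove 8 from row 2 of P and reverse-bump: 8 enters row 1 and ejects 7. So w(7) = 7. P is now [[1, 2, 3, 8], [6], [9]].
Step i=6: Q has 6 at row 3, column 1; remove 9 from row 3 of P and reverse-bump: 9 enters row 2 and ejects 6; 6 enters row 1 and ejects 3. So w(6) = 3. P is now [[1, 2, 6, 8], [9]].
Step i=5: Q has 5 at row 1, column 4; remove that cell from P, ejecting 8. So w(5) = 8. P is now [[1, 2, 6], [9]].
Step i=4: Q has 4 at row 2, column 1; remove 9 from row 2 of P and reverse-bump: 9 enters row 1 and ejects 6. So w(4) = 6. P is now [[1, 2, 9]].
Step i=3: Q has 3 at row 1, column 3; remove that cell from P, ejecting 9. So w(3) = 9. P is now [[1, 2]].
Step i=2: Q has 2 at row 1, column 2; remove that cell from P, ejecting 2. So w(2) = 2. P is now [[1]].
Step i=1: Q has 1 at row 1, column 1; remove that cell from P, ejecting 1. So w(1) = 1. P is now [].

So w = 1 2 9 6 8 3 7 5 4.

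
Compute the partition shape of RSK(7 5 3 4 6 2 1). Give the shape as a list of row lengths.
Row-insert each entry into an empty tableau.

After inserting 7: P = [[7]].
After inserting 5: P = [[5], [7]].
After inserting 3: P = [[3], [5], [7]].
After inserting 4: P = [[3, 4], [5], [7]].
After inserting 6: P = [[3, 4, 6], [5], [7]].
After inserting 2: P = [[2, 4, 6], [3], [5], [7]].
After inserting 1: P = [[1, 4, 6], [2], [3], [5], [7]].

The final insertion tableau P = [[1, 4, 6], [2], [3], [5], [7]] has shape [3, 1, 1, 1, 1].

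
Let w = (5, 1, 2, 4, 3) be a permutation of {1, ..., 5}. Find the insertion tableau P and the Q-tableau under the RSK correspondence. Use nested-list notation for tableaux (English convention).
Insert each entry of the permutation into P by Schensted row insertion, recording in Q the position of each new cell.

Insert 5: appended to row 1. P = [[5]].
Insert 1: 1 bumps 5 from row 1; 5 starts row 2. P = [[1], [5]].
Insert 2: appended to row 1. P = [[1, 2], [5]].
Insert 4: appended to row 1. P = [[1, 2, 4], [5]].
Insert 3: 3 bumps 4 from row 1; 4 bumps 5 from row 2; 5 starts row 3. P = [[1, 2, 3], [4], [5]].

So P = [[1, 2, 3], [4], [5]], Q = [[1, 3, 4], [2], [5]].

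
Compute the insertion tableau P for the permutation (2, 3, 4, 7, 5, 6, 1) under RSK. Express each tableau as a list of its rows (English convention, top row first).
P = [[1, 3, 4, 5, 6], [2], [7]]

Insert 2: appended to row 1. P = [[2]].
Insert 3: appended to row 1. P = [[2, 3]].
Insert 4: appended to row 1. P = [[2, 3, 4]].
Insert 7: appended to row 1. P = [[2, 3, 4, 7]].
Insert 5: 5 bumps 7 from row 1; 7 starts row 2. P = [[2, 3, 4, 5], [7]].
Insert 6: appended to row 1. P = [[2, 3, 4, 5, 6], [7]].
Insert 1: 1 bumps 2 from row 1; 2 bumps 7 from row 2; 7 starts row 3. P = [[1, 3, 4, 5, 6], [2], [7]].

So P = [[1, 3, 4, 5, 6], [2], [7]].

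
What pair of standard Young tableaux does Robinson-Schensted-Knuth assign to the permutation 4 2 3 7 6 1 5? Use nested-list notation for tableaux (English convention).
Insert each entry of the permutation into P by Schensted row insertion, recording in Q the position of each new cell.

Insert 4: appended to row 1. P = [[4]].
Insert 2: 2 bumps 4 from row 1; 4 starts row 2. P = [[2], [4]].
Insert 3: appended to row 1. P = [[2, 3], [4]].
Insert 7: appended to row 1. P = [[2, 3, 7], [4]].
Insert 6: 6 bumps 7 from row 1; 7 appends to row 2. P = [[2, 3, 6], [4, 7]].
Insert 1: 1 bumps 2 from row 1; 2 bumps 4 from row 2; 4 starts row 3. P = [[1, 3, 6], [2, 7], [4]].
Insert 5: 5 bumps 6 from row 1; 6 bumps 7 from row 2; 7 appends to row 3. P = [[1, 3, 5], [2, 6], [4, 7]].

So P = [[1, 3, 5], [2, 6], [4, 7]], Q = [[1, 3, 4], [2, 5], [6, 7]].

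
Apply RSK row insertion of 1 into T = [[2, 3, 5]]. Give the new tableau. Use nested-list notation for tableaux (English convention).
[[1, 3, 5], [2]]

In row 1, 1 replaces 2 (the leftmost entry greater than 1); 2 is bumped to row 2. 2 starts a new row 2. The new tableau is [[1, 3, 5], [2]].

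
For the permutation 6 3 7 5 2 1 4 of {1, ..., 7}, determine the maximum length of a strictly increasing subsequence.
2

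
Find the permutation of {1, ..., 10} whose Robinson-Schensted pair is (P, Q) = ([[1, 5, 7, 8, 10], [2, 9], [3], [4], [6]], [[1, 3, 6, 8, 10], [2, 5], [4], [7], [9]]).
Reverse the RSK construction: for i from n down to 1, find the cell of Q containing i, remove the entry at that cell from P, and reverse-bump it up through P; the value ejected from row 1 is w(i).

Step i=10: Q has 10 at row 1, column 5; remove that cell from P, ejecting 10. So w(10) = 10. P is now [[1, 5, 7, 8], [2, 9], [3], [4], [6]].
Step i=9: Q has 9 at row 5, column 1; remove 6 from row 5 of P and reverse-bump: 6 enters row 4 and ejects 4; 4 enters row 3 and ejects 3; 3 enters row 2 and ejects 2; 2 enters row 1 and ejects 1. So w(9) = 1. P is now [[2, 5, 7, 8], [3, 9], [4], [6]].
Step i=8: Q has 8 at row 1, column 4; remove that cell from P, ejecting 8. So w(8) = 8. P is now [[2, 5, 7], [3, 9], [4], [6]].
Step i=7: Q has 7 at row 4, column 1; remove 6 from row 4 of P and reverse-bump: 6 enters row 3 and ejects 4; 4 enters row 2 and ejects 3; 3 enters row 1 and ejects 2. So w(7) = 2. P is now [[3, 5, 7], [4, 9], [6]].
Step i=6: Q has 6 at row 1, column 3; remove that cell from P, ejecting 7. So w(6) = 7. P is now [[3, 5], [4, 9], [6]].
Step i=5: Q has 5 at row 2, column 2; remove 9 from row 2 of P and reverse-bump: 9 enters row 1 and ejects 5. So w(5) = 5. P is now [[3, 9], [4], [6]].
Step i=4: Q has 4 at row 3, column 1; remove 6 from row 3 of P and reverse-bump: 6 enters row 2 and ejects 4; 4 enters row 1 and ejects 3. So w(4) = 3. P is now [[4, 9], [6]].
Step i=3: Q has 3 at row 1, column 2; remove that cell from P, ejecting 9. So w(3) = 9. P is now [[4], [6]].
Step i=2: Q has 2 at row 2, column 1; remove 6 from row 2 of P and reverse-bump: 6 enters row 1 and ejects 4. So w(2) = 4. P is now [[6]].
Step i=1: Q has 1 at row 1, column 1; remove that cell from P, ejecting 6. So w(1) = 6. P is now [].

So w = 6 4 9 3 5 7 2 8 1 10.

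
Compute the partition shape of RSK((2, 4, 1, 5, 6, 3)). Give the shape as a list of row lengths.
[4, 2]

Row-insert each entry into an empty tableau.

After inserting 2: P = [[2]].
After inserting 4: P = [[2, 4]].
After inserting 1: P = [[1, 4], [2]].
After inserting 5: P = [[1, 4, 5], [2]].
After inserting 6: P = [[1, 4, 5, 6], [2]].
After inserting 3: P = [[1, 3, 5, 6], [2, 4]].

The final insertion tableau P = [[1, 3, 5, 6], [2, 4]] has shape [4, 2].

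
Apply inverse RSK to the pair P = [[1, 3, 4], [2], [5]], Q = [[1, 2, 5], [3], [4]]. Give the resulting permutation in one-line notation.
Reverse the RSK construction: for i from n down to 1, find the cell of Q containing i, remove the entry at that cell from P, and reverse-bump it up through P; the value ejected from row 1 is w(i).

Step i=5: Q has 5 at row 1, column 3; remove that cell from P, ejecting 4. So w(5) = 4. P is now [[1, 3], [2], [5]].
Step i=4: Q has 4 at row 3, column 1; remove 5 from row 3 of P and reverse-bump: 5 enters row 2 and ejects 2; 2 enters row 1 and ejects 1. So w(4) = 1. P is now [[2, 3], [5]].
Step i=3: Q has 3 at row 2, column 1; remove 5 from row 2 of P and reverse-bump: 5 enters row 1 and ejects 3. So w(3) = 3. P is now [[2, 5]].
Step i=2: Q has 2 at row 1, column 2; remove that cell from P, ejecting 5. So w(2) = 5. P is now [[2]].
Step i=1: Q has 1 at row 1, column 1; remove that cell from P, ejecting 2. So w(1) = 2. P is now [].

So w = 2 5 3 1 4.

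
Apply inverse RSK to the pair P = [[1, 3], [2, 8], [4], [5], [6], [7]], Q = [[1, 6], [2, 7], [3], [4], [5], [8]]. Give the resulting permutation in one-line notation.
7 6 5 4 2 8 3 1

Reverse the RSK construction: for i from n down to 1, find the cell of Q containing i, remove the entry at that cell from P, and reverse-bump it up through P; the value ejected from row 1 is w(i).

Step i=8: Q has 8 at row 6, column 1; remove 7 from row 6 of P and reverse-bump: 7 enters row 5 and ejects 6; 6 enters row 4 and ejects 5; 5 enters row 3 and ejects 4; 4 enters row 2 and ejects 2; 2 enters row 1 and ejects 1. So w(8) = 1. P is now [[2, 3], [4, 8], [5], [6], [7]].
Step i=7: Q has 7 at row 2, column 2; remove 8 from row 2 of P and reverse-bump: 8 enters row 1 and ejects 3. So w(7) = 3. P is now [[2, 8], [4], [5], [6], [7]].
Step i=6: Q has 6 at row 1, column 2; remove that cell from P, ejecting 8. So w(6) = 8. P is now [[2], [4], [5], [6], [7]].
Step i=5: Q has 5 at row 5, column 1; remove 7 from row 5 of P and reverse-bump: 7 enters row 4 and ejects 6; 6 enters row 3 and ejects 5; 5 enters row 2 and ejects 4; 4 enters row 1 and ejects 2. So w(5) = 2. P is now [[4], [5], [6], [7]].
Step i=4: Q has 4 at row 4, column 1; remove 7 from row 4 of P and reverse-bump: 7 enters row 3 and ejects 6; 6 enters row 2 and ejects 5; 5 enters row 1 and ejects 4. So w(4) = 4. P is now [[5], [6], [7]].
Step i=3: Q has 3 at row 3, column 1; remove 7 from row 3 of P and reverse-bump: 7 enters row 2 and ejects 6; 6 enters row 1 and ejects 5. So w(3) = 5. P is now [[6], [7]].
Step i=2: Q has 2 at row 2, column 1; remove 7 from row 2 of P and reverse-bump: 7 enters row 1 and ejects 6. So w(2) = 6. P is now [[7]].
Step i=1: Q has 1 at row 1, column 1; remove that cell from P, ejecting 7. So w(1) = 7. P is now [].

So w = 7 6 5 4 2 8 3 1.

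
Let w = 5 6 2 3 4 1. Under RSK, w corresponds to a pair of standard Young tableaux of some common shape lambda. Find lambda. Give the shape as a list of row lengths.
Row-insert each entry into an empty tableau.

After inserting 5: P = [[5]].
After inserting 6: P = [[5, 6]].
After inserting 2: P = [[2, 6], [5]].
After inserting 3: P = [[2, 3], [5, 6]].
After inserting 4: P = [[2, 3, 4], [5, 6]].
After inserting 1: P = [[1, 3, 4], [2, 6], [5]].

The final insertion tableau P = [[1, 3, 4], [2, 6], [5]] has shape [3, 2, 1].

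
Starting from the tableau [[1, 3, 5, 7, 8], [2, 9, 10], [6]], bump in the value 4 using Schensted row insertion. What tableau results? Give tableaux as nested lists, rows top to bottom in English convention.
In row 1, 4 replaces 5 (the leftmost entry greater than 4); 5 is bumped to row 2. In row 2, 5 replaces 9 (the leftmost entry greater than 5); 9 is bumped to row 3. 9 is appended to row 3. The new tableau is [[1, 3, 4, 7, 8], [2, 5, 10], [6, 9]].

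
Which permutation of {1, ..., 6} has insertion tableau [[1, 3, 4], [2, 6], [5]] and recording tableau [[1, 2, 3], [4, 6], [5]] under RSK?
2 5 6 3 1 4

Reverse the RSK construction: for i from n down to 1, find the cell of Q containing i, remove the entry at that cell from P, and reverse-bump it up through P; the value ejected from row 1 is w(i).

Step i=6: Q has 6 at row 2, column 2; remove 6 from row 2 of P and reverse-bump: 6 enters row 1 and ejects 4. So w(6) = 4. P is now [[1, 3, 6], [2], [5]].
Step i=5: Q has 5 at row 3, column 1; remove 5 from row 3 of P and reverse-bump: 5 enters row 2 and ejects 2; 2 enters row 1 and ejects 1. So w(5) = 1. P is now [[2, 3, 6], [5]].
Step i=4: Q has 4 at row 2, column 1; remove 5 from row 2 of P and reverse-bump: 5 enters row 1 and ejects 3. So w(4) = 3. P is now [[2, 5, 6]].
Step i=3: Q has 3 at row 1, column 3; remove that cell from P, ejecting 6. So w(3) = 6. P is now [[2, 5]].
Step i=2: Q has 2 at row 1, column 2; remove that cell from P, ejecting 5. So w(2) = 5. P is now [[2]].
Step i=1: Q has 1 at row 1, column 1; remove that cell from P, ejecting 2. So w(1) = 2. P is now [].

So w = 2 5 6 3 1 4.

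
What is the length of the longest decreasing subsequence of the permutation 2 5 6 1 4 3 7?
3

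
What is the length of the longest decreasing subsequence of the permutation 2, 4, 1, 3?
2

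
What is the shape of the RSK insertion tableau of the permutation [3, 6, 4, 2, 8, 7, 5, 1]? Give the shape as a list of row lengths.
[3, 2, 2, 1]

Row-insert each entry into an empty tableau.

After inserting 3: P = [[3]].
After inserting 6: P = [[3, 6]].
After inserting 4: P = [[3, 4], [6]].
After inserting 2: P = [[2, 4], [3], [6]].
After inserting 8: P = [[2, 4, 8], [3], [6]].
After inserting 7: P = [[2, 4, 7], [3, 8], [6]].
After inserting 5: P = [[2, 4, 5], [3, 7], [6, 8]].
After inserting 1: P = [[1, 4, 5], [2, 7], [3, 8], [6]].

The final insertion tableau P = [[1, 4, 5], [2, 7], [3, 8], [6]] has shape [3, 2, 2, 1].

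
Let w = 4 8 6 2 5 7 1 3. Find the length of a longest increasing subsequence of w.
3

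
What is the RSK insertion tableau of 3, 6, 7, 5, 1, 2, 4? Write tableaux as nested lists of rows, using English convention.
Insert 3: appended to row 1. P = [[3]].
Insert 6: appended to row 1. P = [[3, 6]].
Insert 7: appended to row 1. P = [[3, 6, 7]].
Insert 5: 5 bumps 6 from row 1; 6 starts row 2. P = [[3, 5, 7], [6]].
Insert 1: 1 bumps 3 from row 1; 3 bumps 6 from row 2; 6 starts row 3. P = [[1, 5, 7], [3], [6]].
Insert 2: 2 bumps 5 from row 1; 5 appends to row 2. P = [[1, 2, 7], [3, 5], [6]].
Insert 4: 4 bumps 7 from row 1; 7 appends to row 2. P = [[1, 2, 4], [3, 5, 7], [6]].

So P = [[1, 2, 4], [3, 5, 7], [6]].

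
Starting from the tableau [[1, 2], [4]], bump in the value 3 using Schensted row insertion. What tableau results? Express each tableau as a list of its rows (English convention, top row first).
3 is larger than every entry of row 1, so it is appended to row 1. The new tableau is [[1, 2, 3], [4]].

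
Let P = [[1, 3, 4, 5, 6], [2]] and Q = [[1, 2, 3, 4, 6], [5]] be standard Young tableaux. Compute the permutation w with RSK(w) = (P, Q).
2 3 4 5 1 6

Reverse the RSK construction: for i from n down to 1, find the cell of Q containing i, remove the entry at that cell from P, and reverse-bump it up through P; the value ejected from row 1 is w(i).

Step i=6: Q has 6 at row 1, column 5; remove that cell from P, ejecting 6. So w(6) = 6. P is now [[1, 3, 4, 5], [2]].
Step i=5: Q has 5 at row 2, column 1; remove 2 from row 2 of P and reverse-bump: 2 enters row 1 and ejects 1. So w(5) = 1. P is now [[2, 3, 4, 5]].
Step i=4: Q has 4 at row 1, column 4; remove that cell from P, ejecting 5. So w(4) = 5. P is now [[2, 3, 4]].
Step i=3: Q has 3 at row 1, column 3; remove that cell from P, ejecting 4. So w(3) = 4. P is now [[2, 3]].
Step i=2: Q has 2 at row 1, column 2; remove that cell from P, ejecting 3. So w(2) = 3. P is now [[2]].
Step i=1: Q has 1 at row 1, column 1; remove that cell from P, ejecting 2. So w(1) = 2. P is now [].

So w = 2 3 4 5 1 6.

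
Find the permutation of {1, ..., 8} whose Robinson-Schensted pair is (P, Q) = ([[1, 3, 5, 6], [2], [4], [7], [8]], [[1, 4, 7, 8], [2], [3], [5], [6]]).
8 7 2 4 3 1 5 6

Reverse the RSK construction: for i from n down to 1, find the cell of Q containing i, remove the entry at that cell from P, and reverse-bump it up through P; the value ejected from row 1 is w(i).

Step i=8: Q has 8 at row 1, column 4; remove that cell from P, ejecting 6. So w(8) = 6. P is now [[1, 3, 5], [2], [4], [7], [8]].
Step i=7: Q has 7 at row 1, column 3; remove that cell from P, ejecting 5. So w(7) = 5. P is now [[1, 3], [2], [4], [7], [8]].
Step i=6: Q has 6 at row 5, column 1; remove 8 from row 5 of P and reverse-bump: 8 enters row 4 and ejects 7; 7 enters row 3 and ejects 4; 4 enters row 2 and ejects 2; 2 enters row 1 and ejects 1. So w(6) = 1. P is now [[2, 3], [4], [7], [8]].
Step i=5: Q has 5 at row 4, column 1; remove 8 from row 4 of P and reverse-bump: 8 enters row 3 and ejects 7; 7 enters row 2 and ejects 4; 4 enters row 1 and ejects 3. So w(5) = 3. P is now [[2, 4], [7], [8]].
Step i=4: Q has 4 at row 1, column 2; remove that cell from P, ejecting 4. So w(4) = 4. P is now [[2], [7], [8]].
Step i=3: Q has 3 at row 3, column 1; remove 8 from row 3 of P and reverse-bump: 8 enters row 2 and ejects 7; 7 enters row 1 and ejects 2. So w(3) = 2. P is now [[7], [8]].
Step i=2: Q has 2 at row 2, column 1; remove 8 from row 2 of P and reverse-bump: 8 enters row 1 and ejects 7. So w(2) = 7. P is now [[8]].
Step i=1: Q has 1 at row 1, column 1; remove that cell from P, ejecting 8. So w(1) = 8. P is now [].

So w = 8 7 2 4 3 1 5 6.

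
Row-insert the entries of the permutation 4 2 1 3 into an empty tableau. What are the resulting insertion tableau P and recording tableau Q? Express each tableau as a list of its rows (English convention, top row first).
Insert each entry of the permutation into P by Schensted row insertion, recording in Q the position of each new cell.

Insert 4: appended to row 1. P = [[4]], Q = [[1]].
Insert 2: 2 bumps 4 from row 1; 4 starts row 2. P = [[2], [4]], Q = [[1], [2]].
Insert 1: 1 bumps 2 from row 1; 2 bumps 4 from row 2; 4 starts row 3. P = [[1], [2], [4]], Q = [[1], [2], [3]].
Insert 3: appended to row 1. P = [[1, 3], [2], [4]], Q = [[1, 4], [2], [3]].

So P = [[1, 3], [2], [4]], Q = [[1, 4], [2], [3]].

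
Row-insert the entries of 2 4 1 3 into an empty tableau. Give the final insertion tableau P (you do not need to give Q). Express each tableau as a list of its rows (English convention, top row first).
Insert 2: appended to row 1. P = [[2]].
Insert 4: appended to row 1. P = [[2, 4]].
Insert 1: 1 bumps 2 from row 1; 2 starts row 2. P = [[1, 4], [2]].
Insert 3: 3 bumps 4 from row 1; 4 appends to row 2. P = [[1, 3], [2, 4]].

So P = [[1, 3], [2, 4]].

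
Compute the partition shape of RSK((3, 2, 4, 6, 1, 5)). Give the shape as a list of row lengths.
[3, 2, 1]

RSK row insertion gives P = [[1, 4, 5], [2, 6], [3]], which has shape [3, 2, 1].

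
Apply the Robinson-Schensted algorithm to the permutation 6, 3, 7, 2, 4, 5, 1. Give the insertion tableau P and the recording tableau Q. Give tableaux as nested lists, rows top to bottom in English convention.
P = [[1, 4, 5], [2, 7], [3], [6]], Q = [[1, 3, 6], [2, 5], [4], [7]]

Insert each entry of the permutation into P by Schensted row insertion, recording in Q the position of each new cell.

Insert 6: appended to row 1. P = [[6]], Q = [[1]].
Insert 3: 3 bumps 6 from row 1; 6 starts row 2. P = [[3], [6]], Q = [[1], [2]].
Insert 7: appended to row 1. P = [[3, 7], [6]], Q = [[1, 3], [2]].
Insert 2: 2 bumps 3 from row 1; 3 bumps 6 from row 2; 6 starts row 3. P = [[2, 7], [3], [6]], Q = [[1, 3], [2], [4]].
Insert 4: 4 bumps 7 from row 1; 7 appends to row 2. P = [[2, 4], [3, 7], [6]], Q = [[1, 3], [2, 5], [4]].
Insert 5: appended to row 1. P = [[2, 4, 5], [3, 7], [6]], Q = [[1, 3, 6], [2, 5], [4]].
Insert 1: 1 bumps 2 from row 1; 2 bumps 3 from row 2; 3 bumps 6 from row 3; 6 starts row 4. P = [[1, 4, 5], [2, 7], [3], [6]], Q = [[1, 3, 6], [2, 5], [4], [7]].

So P = [[1, 4, 5], [2, 7], [3], [6]], Q = [[1, 3, 6], [2, 5], [4], [7]].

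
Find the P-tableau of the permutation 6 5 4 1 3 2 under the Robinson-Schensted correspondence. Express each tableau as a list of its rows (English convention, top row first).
Insert 6: appended to row 1. P = [[6]].
Insert 5: 5 bumps 6 from row 1; 6 starts row 2. P = [[5], [6]].
Insert 4: 4 bumps 5 from row 1; 5 bumps 6 from row 2; 6 starts row 3. P = [[4], [5], [6]].
Insert 1: 1 bumps 4 from row 1; 4 bumps 5 from row 2; 5 bumps 6 from row 3; 6 starts row 4. P = [[1], [4], [5], [6]].
Insert 3: appended to row 1. P = [[1, 3], [4], [5], [6]].
Insert 2: 2 bumps 3 from row 1; 3 bumps 4 from row 2; 4 bumps 5 from row 3; 5 bumps 6 from row 4; 6 starts row 5. P = [[1, 2], [3], [4], [5], [6]].

So P = [[1, 2], [3], [4], [5], [6]].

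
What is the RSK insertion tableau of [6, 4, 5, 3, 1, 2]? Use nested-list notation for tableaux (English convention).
Insert 6: appended to row 1. P = [[6]].
Insert 4: 4 bumps 6 from row 1; 6 starts row 2. P = [[4], [6]].
Insert 5: appended to row 1. P = [[4, 5], [6]].
Insert 3: 3 bumps 4 from row 1; 4 bumps 6 from row 2; 6 starts row 3. P = [[3, 5], [4], [6]].
Insert 1: 1 bumps 3 from row 1; 3 bumps 4 from row 2; 4 bumps 6 from row 3; 6 starts row 4. P = [[1, 5], [3], [4], [6]].
Insert 2: 2 bumps 5 from row 1; 5 appends to row 2. P = [[1, 2], [3, 5], [4], [6]].

So P = [[1, 2], [3, 5], [4], [6]].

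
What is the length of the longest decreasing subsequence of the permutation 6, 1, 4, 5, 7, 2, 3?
3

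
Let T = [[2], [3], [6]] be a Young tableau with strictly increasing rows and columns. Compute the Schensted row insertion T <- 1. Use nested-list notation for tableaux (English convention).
In row 1, 1 replaces 2 (the leftmost entry greater than 1); 2 is bumped to row 2. In row 2, 2 replaces 3 (the leftmost entry greater than 2); 3 is bumped to row 3. In row 3, 3 replaces 6 (the leftmost entry greater than 3); 6 is bumped to row 4. 6 starts a new row 4. The new tableau is [[1], [2], [3], [6]].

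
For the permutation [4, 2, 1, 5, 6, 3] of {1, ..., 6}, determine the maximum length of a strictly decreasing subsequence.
3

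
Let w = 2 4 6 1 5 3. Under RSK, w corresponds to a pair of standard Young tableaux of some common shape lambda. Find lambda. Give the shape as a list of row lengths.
[3, 2, 1]

Row-insert each entry into an empty tableau.

After inserting 2: P = [[2]].
After inserting 4: P = [[2, 4]].
After inserting 6: P = [[2, 4, 6]].
After inserting 1: P = [[1, 4, 6], [2]].
After inserting 5: P = [[1, 4, 5], [2, 6]].
After inserting 3: P = [[1, 3, 5], [2, 4], [6]].

The final insertion tableau P = [[1, 3, 5], [2, 4], [6]] has shape [3, 2, 1].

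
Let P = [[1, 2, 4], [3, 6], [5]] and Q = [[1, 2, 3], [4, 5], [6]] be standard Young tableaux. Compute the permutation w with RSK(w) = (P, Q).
Reverse the RSK construction: for i from n down to 1, find the cell of Q containing i, remove the entry at that cell from P, and reverse-bump it up through P; the value ejected from row 1 is w(i).

Step i=6: Q has 6 at row 3, column 1; remove 5 from row 3 of P and reverse-bump: 5 enters row 2 and ejects 3; 3 enters row 1 and ejects 2. So w(6) = 2. P is now [[1, 3, 4], [5, 6]].
Step i=5: Q has 5 at row 2, column 2; remove 6 from row 2 of P and reverse-bump: 6 enters row 1 and ejects 4. So w(5) = 4. P is now [[1, 3, 6], [5]].
Step i=4: Q has 4 at row 2, column 1; remove 5 from row 2 of P and reverse-bump: 5 enters row 1 and ejects 3. So w(4) = 3. P is now [[1, 5, 6]].
Step i=3: Q has 3 at row 1, column 3; remove that cell from P, ejecting 6. So w(3) = 6. P is now [[1, 5]].
Step i=2: Q has 2 at row 1, column 2; remove that cell from P, ejecting 5. So w(2) = 5. P is now [[1]].
Step i=1: Q has 1 at row 1, column 1; remove that cell from P, ejecting 1. So w(1) = 1. P is now [].

So w = 1 5 6 3 4 2.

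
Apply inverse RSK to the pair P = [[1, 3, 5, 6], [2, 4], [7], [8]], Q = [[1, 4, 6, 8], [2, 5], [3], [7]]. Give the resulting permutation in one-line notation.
Reverse the RSK construction: for i from n down to 1, find the cell of Q containing i, remove the entry at that cell from P, and reverse-bump it up through P; the value ejected from row 1 is w(i).

Step i=8: Q has 8 at row 1, column 4; remove that cell from P, ejecting 6. So w(8) = 6. P is now [[1, 3, 5], [2, 4], [7], [8]].
Step i=7: Q has 7 at row 4, column 1; remove 8 from row 4 of P and reverse-bump: 8 enters row 3 and ejects 7; 7 enters row 2 and ejects 4; 4 enters row 1 and ejects 3. So w(7) = 3. P is now [[1, 4, 5], [2, 7], [8]].
Step i=6: Q has 6 at row 1, column 3; remove that cell from P, ejecting 5. So w(6) = 5. P is now [[1, 4], [2, 7], [8]].
Step i=5: Q has 5 at row 2, column 2; remove 7 from row 2 of P and reverse-bump: 7 enters row 1 and ejects 4. So w(5) = 4. P is now [[1, 7], [2], [8]].
Step i=4: Q has 4 at row 1, column 2; remove that cell from P, ejecting 7. So w(4) = 7. P is now [[1], [2], [8]].
Step i=3: Q has 3 at row 3, column 1; remove 8 from row 3 of P and reverse-bump: 8 enters row 2 and ejects 2; 2 enters row 1 and ejects 1. So w(3) = 1. P is now [[2], [8]].
Step i=2: Q has 2 at row 2, column 1; remove 8 from row 2 of P and reverse-bump: 8 enters row 1 and ejects 2. So w(2) = 2. P is now [[8]].
Step i=1: Q has 1 at row 1, column 1; remove that cell from P, ejecting 8. So w(1) = 8. P is now [].

So w = 8 2 1 7 4 5 3 6.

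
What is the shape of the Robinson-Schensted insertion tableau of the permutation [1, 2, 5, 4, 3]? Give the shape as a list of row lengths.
RSK row insertion gives P = [[1, 2, 3], [4], [5]], which has shape [3, 1, 1].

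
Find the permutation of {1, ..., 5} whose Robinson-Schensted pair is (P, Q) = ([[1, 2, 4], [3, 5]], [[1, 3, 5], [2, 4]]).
3 1 5 2 4

Reverse RSK: for i = n, n-1, ..., 1, locate i in Q, remove the corresponding corner cell from P, and reverse-bump its entry up through P; the value ejected from row 1 is w(i).

So w = 3 1 5 2 4.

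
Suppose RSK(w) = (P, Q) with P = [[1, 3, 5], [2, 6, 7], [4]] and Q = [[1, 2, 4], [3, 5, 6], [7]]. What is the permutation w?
4 6 2 7 3 5 1

Reverse the RSK construction: for i from n down to 1, find the cell of Q containing i, remove the entry at that cell from P, and reverse-bump it up through P; the value ejected from row 1 is w(i).

Step i=7: Q has 7 at row 3, column 1; remove 4 from row 3 of P and reverse-bump: 4 enters row 2 and ejects 2; 2 enters row 1 and ejects 1. So w(7) = 1. P is now [[2, 3, 5], [4, 6, 7]].
Step i=6: Q has 6 at row 2, column 3; remove 7 from row 2 of P and reverse-bump: 7 enters row 1 and ejects 5. So w(6) = 5. P is now [[2, 3, 7], [4, 6]].
Step i=5: Q has 5 at row 2, column 2; remove 6 from row 2 of P and reverse-bump: 6 enters row 1 and ejects 3. So w(5) = 3. P is now [[2, 6, 7], [4]].
Step i=4: Q has 4 at row 1, column 3; remove that cell from P, ejecting 7. So w(4) = 7. P is now [[2, 6], [4]].
Step i=3: Q has 3 at row 2, column 1; remove 4 from row 2 of P and reverse-bump: 4 enters row 1 and ejects 2. So w(3) = 2. P is now [[4, 6]].
Step i=2: Q has 2 at row 1, column 2; remove that cell from P, ejecting 6. So w(2) = 6. P is now [[4]].
Step i=1: Q has 1 at row 1, column 1; remove that cell from P, ejecting 4. So w(1) = 4. P is now [].

So w = 4 6 2 7 3 5 1.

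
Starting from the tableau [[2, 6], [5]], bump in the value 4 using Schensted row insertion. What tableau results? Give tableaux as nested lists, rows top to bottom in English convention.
[[2, 4], [5, 6]]

In row 1, 4 replaces 6 (the leftmost entry greater than 4); 6 is bumped to row 2. 6 is appended to row 2. The new tableau is [[2, 4], [5, 6]].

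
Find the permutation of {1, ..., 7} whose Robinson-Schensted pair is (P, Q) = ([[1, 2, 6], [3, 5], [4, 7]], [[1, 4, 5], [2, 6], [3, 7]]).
Reverse the RSK construction: for i from n down to 1, find the cell of Q containing i, remove the entry at that cell from P, and reverse-bump it up through P; the value ejected from row 1 is w(i).

Step i=7: Q has 7 at row 3, column 2; remove 7 from row 3 of P and reverse-bump: 7 enters row 2 and ejects 5; 5 enters row 1 and ejects 2. So w(7) = 2. P is now [[1, 5, 6], [3, 7], [4]].
Step i=6: Q has 6 at row 2, column 2; remove 7 from row 2 of P and reverse-bump: 7 enters row 1 and ejects 6. So w(6) = 6. P is now [[1, 5, 7], [3], [4]].
Step i=5: Q has 5 at row 1, column 3; remove that cell from P, ejecting 7. So w(5) = 7. P is now [[1, 5], [3], [4]].
Step i=4: Q has 4 at row 1, column 2; remove that cell from P, ejecting 5. So w(4) = 5. P is now [[1], [3], [4]].
Step i=3: Q has 3 at row 3, column 1; remove 4 from row 3 of P and reverse-bump: 4 enters row 2 and ejects 3; 3 enters row 1 and ejects 1. So w(3) = 1. P is now [[3], [4]].
Step i=2: Q has 2 at row 2, column 1; remove 4 from row 2 of P and reverse-bump: 4 enters row 1 and ejects 3. So w(2) = 3. P is now [[4]].
Step i=1: Q has 1 at row 1, column 1; remove that cell from P, ejecting 4. So w(1) = 4. P is now [].

So w = 4 3 1 5 7 6 2.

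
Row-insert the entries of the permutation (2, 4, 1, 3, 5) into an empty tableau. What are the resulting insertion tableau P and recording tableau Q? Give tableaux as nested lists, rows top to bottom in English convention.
Insert each entry of the permutation into P by Schensted row insertion, recording in Q the position of each new cell.

Insert 2: appended to row 1. P = [[2]].
Insert 4: appended to row 1. P = [[2, 4]].
Insert 1: 1 bumps 2 from row 1; 2 starts row 2. P = [[1, 4], [2]].
Insert 3: 3 bumps 4 from row 1; 4 appends to row 2. P = [[1, 3], [2, 4]].
Insert 5: appended to row 1. P = [[1, 3, 5], [2, 4]].

So P = [[1, 3, 5], [2, 4]], Q = [[1, 2, 5], [3, 4]].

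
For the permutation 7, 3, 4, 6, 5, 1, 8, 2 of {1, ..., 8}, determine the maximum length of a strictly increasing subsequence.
4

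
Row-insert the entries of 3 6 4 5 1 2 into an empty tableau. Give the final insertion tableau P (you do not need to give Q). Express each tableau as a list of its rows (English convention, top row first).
P = [[1, 2, 5], [3, 4], [6]]

Insert 3: appended to row 1. P = [[3]].
Insert 6: appended to row 1. P = [[3, 6]].
Insert 4: 4 bumps 6 from row 1; 6 starts row 2. P = [[3, 4], [6]].
Insert 5: appended to row 1. P = [[3, 4, 5], [6]].
Insert 1: 1 bumps 3 from row 1; 3 bumps 6 from row 2; 6 starts row 3. P = [[1, 4, 5], [3], [6]].
Insert 2: 2 bumps 4 from row 1; 4 appends to row 2. P = [[1, 2, 5], [3, 4], [6]].

So P = [[1, 2, 5], [3, 4], [6]].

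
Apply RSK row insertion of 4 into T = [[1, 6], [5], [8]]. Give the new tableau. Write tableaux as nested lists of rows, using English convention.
In row 1, 4 replaces 6 (the leftmost entry greater than 4); 6 is bumped to row 2. 6 is appended to row 2. The new tableau is [[1, 4], [5, 6], [8]].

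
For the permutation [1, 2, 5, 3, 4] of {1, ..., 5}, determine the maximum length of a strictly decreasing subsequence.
2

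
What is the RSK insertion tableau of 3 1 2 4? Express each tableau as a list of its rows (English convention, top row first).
P = [[1, 2, 4], [3]]

After inserting 3: P = [[3]].
After inserting 1: P = [[1], [3]].
After inserting 2: P = [[1, 2], [3]].
After inserting 4: P = [[1, 2, 4], [3]].

So P = [[1, 2, 4], [3]].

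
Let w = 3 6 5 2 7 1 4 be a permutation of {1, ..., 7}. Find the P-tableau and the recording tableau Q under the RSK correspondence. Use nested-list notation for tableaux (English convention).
Insert each entry of the permutation into P by Schensted row insertion, recording in Q the position of each new cell.

Insert 3: appended to row 1. P = [[3]].
Insert 6: appended to row 1. P = [[3, 6]].
Insert 5: 5 bumps 6 from row 1; 6 starts row 2. P = [[3, 5], [6]].
Insert 2: 2 bumps 3 from row 1; 3 bumps 6 from row 2; 6 starts row 3. P = [[2, 5], [3], [6]].
Insert 7: appended to row 1. P = [[2, 5, 7], [3], [6]].
Insert 1: 1 bumps 2 from row 1; 2 bumps 3 from row 2; 3 bumps 6 from row 3; 6 starts row 4. P = [[1, 5, 7], [2], [3], [6]].
Insert 4: 4 bumps 5 from row 1; 5 appends to row 2. P = [[1, 4, 7], [2, 5], [3], [6]].

So P = [[1, 4, 7], [2, 5], [3], [6]], Q = [[1, 2, 5], [3, 7], [4], [6]].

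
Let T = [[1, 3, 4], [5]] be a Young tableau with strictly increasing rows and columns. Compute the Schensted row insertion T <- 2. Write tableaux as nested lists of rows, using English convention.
In row 1, 2 replaces 3 (the leftmost entry greater than 2); 3 is bumped to row 2. In row 2, 3 replaces 5 (the leftmost entry greater than 3); 5 is bumped to row 3. 5 starts a new row 3. The new tableau is [[1, 2, 4], [3], [5]].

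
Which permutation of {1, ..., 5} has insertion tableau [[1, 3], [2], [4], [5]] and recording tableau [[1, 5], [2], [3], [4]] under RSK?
Reverse the RSK construction: for i from n down to 1, find the cell of Q containing i, remove the entry at that cell from P, and reverse-bump it up through P; the value ejected from row 1 is w(i).

Step i=5: Q has 5 at row 1, column 2; remove that cell from P, ejecting 3. So w(5) = 3. P is now [[1], [2], [4], [5]].
Step i=4: Q has 4 at row 4, column 1; remove 5 from row 4 of P and reverse-bump: 5 enters row 3 and ejects 4; 4 enters row 2 and ejects 2; 2 enters row 1 and ejects 1. So w(4) = 1. P is now [[2], [4], [5]].
Step i=3: Q has 3 at row 3, column 1; remove 5 from row 3 of P and reverse-bump: 5 enters row 2 and ejects 4; 4 enters row 1 and ejects 2. So w(3) = 2. P is now [[4], [5]].
Step i=2: Q has 2 at row 2, column 1; remove 5 from row 2 of P and reverse-bump: 5 enters row 1 and ejects 4. So w(2) = 4. P is now [[5]].
Step i=1: Q has 1 at row 1, column 1; remove that cell from P, ejecting 5. So w(1) = 5. P is now [].

So w = 5 4 2 1 3.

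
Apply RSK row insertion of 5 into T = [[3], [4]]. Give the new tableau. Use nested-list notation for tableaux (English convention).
5 is larger than every entry of row 1, so it is appended to row 1. The new tableau is [[3, 5], [4]].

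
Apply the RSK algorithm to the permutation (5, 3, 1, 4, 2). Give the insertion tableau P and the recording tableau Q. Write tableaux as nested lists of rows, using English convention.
P = [[1, 2], [3, 4], [5]], Q = [[1, 4], [2, 5], [3]]

Insert each entry of the permutation into P by Schensted row insertion, recording in Q the position of each new cell.

After inserting 5: P = [[5]].
After inserting 3: P = [[3], [5]].
After inserting 1: P = [[1], [3], [5]].
After inserting 4: P = [[1, 4], [3], [5]].
After inserting 2: P = [[1, 2], [3, 4], [5]].

So P = [[1, 2], [3, 4], [5]], Q = [[1, 4], [2, 5], [3]].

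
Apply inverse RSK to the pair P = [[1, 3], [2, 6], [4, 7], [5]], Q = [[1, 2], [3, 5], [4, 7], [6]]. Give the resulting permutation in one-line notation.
Reverse the RSK construction: for i from n down to 1, find the cell of Q containing i, remove the entry at that cell from P, and reverse-bump it up through P; the value ejected from row 1 is w(i).

Step i=7: Q has 7 at row 3, column 2; remove 7 from row 3 of P and reverse-bump: 7 enters row 2 and ejects 6; 6 enters row 1 and ejects 3. So w(7) = 3. P is now [[1, 6], [2, 7], [4], [5]].
Step i=6: Q has 6 at row 4, column 1; remove 5 from row 4 of P and reverse-bump: 5 enters row 3 and ejects 4; 4 enters row 2 and ejects 2; 2 enters row 1 and ejects 1. So w(6) = 1. P is now [[2, 6], [4, 7], [5]].
Step i=5: Q has 5 at row 2, column 2; remove 7 from row 2 of P and reverse-bump: 7 enters row 1 and ejects 6. So w(5) = 6. P is now [[2, 7], [4], [5]].
Step i=4: Q has 4 at row 3, column 1; remove 5 from row 3 of P and reverse-bump: 5 enters row 2 and ejects 4; 4 enters row 1 and ejects 2. So w(4) = 2. P is now [[4, 7], [5]].
Step i=3: Q has 3 at row 2, column 1; remove 5 from row 2 of P and reverse-bump: 5 enters row 1 and ejects 4. So w(3) = 4. P is now [[5, 7]].
Step i=2: Q has 2 at row 1, column 2; remove that cell from P, ejecting 7. So w(2) = 7. P is now [[5]].
Step i=1: Q has 1 at row 1, column 1; remove that cell from P, ejecting 5. So w(1) = 5. P is now [].

So w = 5 7 4 2 6 1 3.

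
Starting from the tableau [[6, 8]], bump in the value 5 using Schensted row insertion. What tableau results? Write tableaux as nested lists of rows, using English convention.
In row 1, 5 replaces 6 (the leftmost entry greater than 5); 6 is bumped to row 2. 6 starts a new row 2. The new tableau is [[5, 8], [6]].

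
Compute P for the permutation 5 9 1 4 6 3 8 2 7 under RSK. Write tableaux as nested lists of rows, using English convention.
P = [[1, 2, 6, 7], [3, 8], [4, 9], [5]]

After inserting 5: P = [[5]].
After inserting 9: P = [[5, 9]].
After inserting 1: P = [[1, 9], [5]].
After inserting 4: P = [[1, 4], [5, 9]].
After inserting 6: P = [[1, 4, 6], [5, 9]].
After inserting 3: P = [[1, 3, 6], [4, 9], [5]].
After inserting 8: P = [[1, 3, 6, 8], [4, 9], [5]].
After inserting 2: P = [[1, 2, 6, 8], [3, 9], [4], [5]].
After inserting 7: P = [[1, 2, 6, 7], [3, 8], [4, 9], [5]].

So P = [[1, 2, 6, 7], [3, 8], [4, 9], [5]].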